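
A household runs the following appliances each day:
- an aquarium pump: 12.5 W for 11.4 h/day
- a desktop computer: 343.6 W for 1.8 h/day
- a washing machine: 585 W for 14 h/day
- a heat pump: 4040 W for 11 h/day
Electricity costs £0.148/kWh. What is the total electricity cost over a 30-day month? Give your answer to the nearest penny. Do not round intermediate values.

aquarium pump: 12.5 W × 11.4 h × 30 d = 4,275 Wh = 4.275 kWh
desktop computer: 343.6 W × 1.8 h × 30 d = 18,554 Wh = 18.55 kWh
washing machine: 585 W × 14 h × 30 d = 245,700 Wh = 245.7 kWh
heat pump: 4040 W × 11 h × 30 d = 1,333,200 Wh = 1,333 kWh
Total energy = 4.275 + 18.55 + 245.7 + 1,333 = 1,602 kWh
Cost = 1,602 kWh × £0.148 = £237.06

£237.06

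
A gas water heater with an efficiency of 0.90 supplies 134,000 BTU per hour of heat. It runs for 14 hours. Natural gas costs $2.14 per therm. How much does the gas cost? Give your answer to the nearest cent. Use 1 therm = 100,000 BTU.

Heat delivered = 134,000 BTU/h × 14 h = 1,876,000 BTU
Gas input = 1,876,000 / 0.90 = 2,084,444 BTU
= 2,084,444 / 100,000 = 20.84 therm
Cost = 20.84 × $2.14/therm = $44.61

$44.61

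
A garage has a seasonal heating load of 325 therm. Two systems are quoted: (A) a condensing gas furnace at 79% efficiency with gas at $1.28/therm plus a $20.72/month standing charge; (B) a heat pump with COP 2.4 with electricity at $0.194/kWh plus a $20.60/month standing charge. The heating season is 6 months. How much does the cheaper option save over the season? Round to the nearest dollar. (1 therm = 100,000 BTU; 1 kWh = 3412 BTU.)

Heat load = 325 therm × 100,000 = 32,500,000 BTU
Gas: input = 32,500,000 / 0.79 = 41,139,241 BTU = 411.4 therm → 411.4 × $1.28 = $526.58; + 6 × $20.72 standing = $650.90
Heat pump: 32,500,000 BTU / 3412 = 9,525 kWh heat; / 2.4 = 3,969 kWh in → × $0.194 = $769.95; + 6 × $20.60 standing = $893.55
Difference = |$650.90 − $893.55| = $242.65 ≈ $243

$243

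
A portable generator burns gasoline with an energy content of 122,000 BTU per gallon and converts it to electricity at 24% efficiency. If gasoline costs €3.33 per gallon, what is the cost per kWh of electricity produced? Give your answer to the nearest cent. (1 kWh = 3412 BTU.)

Electrical output per gallon = 122,000 BTU × 0.24 / 3412 BTU/kWh = 8.581 kWh
Cost per kWh = €3.33 / 8.581 kWh = €0.388

€0.39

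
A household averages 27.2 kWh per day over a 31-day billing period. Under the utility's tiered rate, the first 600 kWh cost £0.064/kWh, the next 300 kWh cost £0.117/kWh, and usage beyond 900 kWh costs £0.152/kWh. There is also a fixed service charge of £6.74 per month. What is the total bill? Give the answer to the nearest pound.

Usage = 27.2 kWh/day × 31 days = 843.2 kWh
First 600 kWh × £0.064 = £38.40
Next 243.2 kWh × £0.117 = £28.45
Remaining tier: 0 kWh (not reached)
Energy charge = £66.85; + service £6.74 = £73.59 ≈ £74

£74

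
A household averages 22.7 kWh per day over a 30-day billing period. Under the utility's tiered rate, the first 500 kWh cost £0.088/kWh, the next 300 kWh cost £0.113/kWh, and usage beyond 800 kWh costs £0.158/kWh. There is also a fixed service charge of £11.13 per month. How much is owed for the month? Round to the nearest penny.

£75.58

Usage = 22.7 kWh/day × 30 days = 681 kWh
First 500 kWh × £0.088 = £44.00
Next 181 kWh × £0.113 = £20.45
Remaining tier: 0 kWh (not reached)
Energy charge = £64.45; + service £11.13 = £75.58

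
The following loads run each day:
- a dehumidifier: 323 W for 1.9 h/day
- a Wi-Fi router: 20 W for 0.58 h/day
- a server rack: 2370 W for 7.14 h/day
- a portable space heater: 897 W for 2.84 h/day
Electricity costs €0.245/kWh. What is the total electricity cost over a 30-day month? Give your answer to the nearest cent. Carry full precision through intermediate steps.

dehumidifier: 323 W × 1.9 h × 30 d = 18,411 Wh = 18.41 kWh
Wi-Fi router: 20 W × 0.58 h × 30 d = 348 Wh = 0.348 kWh
server rack: 2370 W × 7.14 h × 30 d = 507,654 Wh = 507.7 kWh
portable space heater: 897 W × 2.84 h × 30 d = 76,424 Wh = 76.42 kWh
Total energy = 18.41 + 0.348 + 507.7 + 76.42 = 602.8 kWh
Cost = 602.8 kWh × €0.245 = €147.70

€147.70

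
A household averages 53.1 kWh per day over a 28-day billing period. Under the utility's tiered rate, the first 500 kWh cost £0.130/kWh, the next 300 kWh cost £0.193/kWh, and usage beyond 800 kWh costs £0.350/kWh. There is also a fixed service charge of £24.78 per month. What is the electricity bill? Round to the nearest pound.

Usage = 53.1 kWh/day × 28 days = 1486.8 kWh
First 500 kWh × £0.130 = £65.00
Next 300 kWh × £0.193 = £57.90
Remaining 686.8 kWh × £0.350 = £240.38
Energy charge = £363.28; + service £24.78 = £388.06 ≈ £388

£388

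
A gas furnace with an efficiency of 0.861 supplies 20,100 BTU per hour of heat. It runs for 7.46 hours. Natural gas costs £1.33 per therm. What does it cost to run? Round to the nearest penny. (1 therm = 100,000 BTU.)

£2.32

Heat delivered = 20,100 BTU/h × 7.46 h = 149,946 BTU
Gas input = 149,946 / 0.861 = 174,153 BTU
= 174,153 / 100,000 = 1.742 therm
Cost = 1.742 × £1.33/therm = £2.32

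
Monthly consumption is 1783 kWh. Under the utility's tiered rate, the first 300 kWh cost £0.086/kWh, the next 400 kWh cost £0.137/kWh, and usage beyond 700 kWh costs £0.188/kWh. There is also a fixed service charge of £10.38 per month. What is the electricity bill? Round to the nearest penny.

£294.58

First 300 kWh × £0.086 = £25.80
Next 400 kWh × £0.137 = £54.80
Remaining 1083 kWh × £0.188 = £203.60
Energy charge = £284.20; + service £10.38 = £294.58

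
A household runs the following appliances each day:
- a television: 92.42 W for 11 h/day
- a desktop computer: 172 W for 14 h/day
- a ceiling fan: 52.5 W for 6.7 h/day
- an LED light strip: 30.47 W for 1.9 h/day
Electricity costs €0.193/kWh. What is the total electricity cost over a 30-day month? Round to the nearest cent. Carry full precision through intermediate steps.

television: 92.42 W × 11 h × 30 d = 30,499 Wh = 30.5 kWh
desktop computer: 172 W × 14 h × 30 d = 72,240 Wh = 72.24 kWh
ceiling fan: 52.5 W × 6.7 h × 30 d = 10,552 Wh = 10.55 kWh
LED light strip: 30.47 W × 1.9 h × 30 d = 1,737 Wh = 1.737 kWh
Total energy = 30.5 + 72.24 + 10.55 + 1.737 = 115 kWh
Cost = 115 kWh × €0.193 = €22.20

€22.20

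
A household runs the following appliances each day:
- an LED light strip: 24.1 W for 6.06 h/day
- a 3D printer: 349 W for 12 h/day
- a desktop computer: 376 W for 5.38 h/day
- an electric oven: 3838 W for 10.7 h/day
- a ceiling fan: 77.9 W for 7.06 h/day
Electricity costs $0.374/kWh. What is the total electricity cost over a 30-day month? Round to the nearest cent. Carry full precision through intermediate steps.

LED light strip: 24.1 W × 6.06 h × 30 d = 4,381 Wh = 4.381 kWh
3D printer: 349 W × 12 h × 30 d = 125,640 Wh = 125.6 kWh
desktop computer: 376 W × 5.38 h × 30 d = 60,686 Wh = 60.69 kWh
electric oven: 3838 W × 10.7 h × 30 d = 1,231,998 Wh = 1,232 kWh
ceiling fan: 77.9 W × 7.06 h × 30 d = 16,499 Wh = 16.5 kWh
Total energy = 4.381 + 125.6 + 60.69 + 1,232 + 16.5 = 1,439 kWh
Cost = 1,439 kWh × $0.374 = $538.26

$538.26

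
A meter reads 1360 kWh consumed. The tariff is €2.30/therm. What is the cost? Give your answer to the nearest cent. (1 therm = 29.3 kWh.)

€106.76

1360 kWh × (0.03413 therm/kWh) = 46.42 therm
Cost = 46.42 therm × €2.30/therm = €106.76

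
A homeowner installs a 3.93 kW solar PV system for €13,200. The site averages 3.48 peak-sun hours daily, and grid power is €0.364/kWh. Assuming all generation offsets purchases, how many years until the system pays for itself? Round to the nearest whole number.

7 years

Daily generation = 3.93 kW × 3.48 h = 13.68 kWh
Annual generation = 13.68 × 365 = 4991.9 kWh
Annual savings = 4991.9 × €0.364 = €1,817.05
Payback = €13,200 / €1,817.05 = 7.26 years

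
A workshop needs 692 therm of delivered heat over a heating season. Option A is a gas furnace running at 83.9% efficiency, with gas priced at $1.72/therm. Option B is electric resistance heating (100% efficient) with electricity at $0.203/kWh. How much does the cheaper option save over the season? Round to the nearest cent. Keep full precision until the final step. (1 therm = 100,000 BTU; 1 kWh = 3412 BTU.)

$2698.47

Heat load = 692 therm × 100,000 = 69,200,000 BTU
Gas: input = 69,200,000 / 0.839 = 82,479,142 BTU = 824.8 therm → 824.8 × $1.72 = $1,418.64
Electric: 69,200,000 BTU / 3412 = 20,280 kWh → × $0.203 = $4,117.12
Difference = |$1,418.64 − $4,117.12| = $2,698.47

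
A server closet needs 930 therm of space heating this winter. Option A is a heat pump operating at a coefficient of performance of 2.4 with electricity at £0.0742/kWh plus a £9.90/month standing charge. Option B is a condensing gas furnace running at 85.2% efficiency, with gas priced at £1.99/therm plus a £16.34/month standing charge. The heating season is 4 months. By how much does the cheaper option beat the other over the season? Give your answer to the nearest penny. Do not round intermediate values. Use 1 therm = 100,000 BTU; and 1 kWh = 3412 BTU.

£1355.26

Heat load = 930 therm × 100,000 = 93,000,000 BTU
Gas: input = 93,000,000 / 0.852 = 109,154,930 BTU = 1,092 therm → 1,092 × £1.99 = £2,172.18; + 4 × £16.34 standing = £2,237.54
Heat pump: 93,000,000 BTU / 3412 = 27,260 kWh heat; / 2.4 = 11,360 kWh in → × £0.0742 = £842.69; + 4 × £9.90 standing = £882.29
Difference = |£2,237.54 − £882.29| = £1,355.26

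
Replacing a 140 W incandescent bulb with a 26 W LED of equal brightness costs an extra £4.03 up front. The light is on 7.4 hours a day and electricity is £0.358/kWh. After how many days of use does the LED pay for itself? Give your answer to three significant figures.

Power saved = 140 − 26 = 114 W
Daily energy saved = 114 W × 7.4 h = 843.6 Wh = 0.8436 kWh
Daily savings = 0.8436 × £0.358 = £0.3020
Payback = £4.03 / £0.3020 per day = 13.34 days

13.3 days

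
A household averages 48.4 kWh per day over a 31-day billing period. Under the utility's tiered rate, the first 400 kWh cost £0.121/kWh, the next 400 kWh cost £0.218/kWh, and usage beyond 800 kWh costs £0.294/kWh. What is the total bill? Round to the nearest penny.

Usage = 48.4 kWh/day × 31 days = 1500.4 kWh
First 400 kWh × £0.121 = £48.40
Next 400 kWh × £0.218 = £87.20
Remaining 700.4 kWh × £0.294 = £205.92
Total = £341.52

£341.52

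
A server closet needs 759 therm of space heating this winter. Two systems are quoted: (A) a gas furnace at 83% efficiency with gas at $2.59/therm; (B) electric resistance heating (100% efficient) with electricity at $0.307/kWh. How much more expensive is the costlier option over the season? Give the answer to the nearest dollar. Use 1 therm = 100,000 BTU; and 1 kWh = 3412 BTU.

$4461

Heat load = 759 therm × 100,000 = 75,900,000 BTU
Gas: input = 75,900,000 / 0.830 = 91,445,783 BTU = 914.5 therm → 914.5 × $2.59 = $2,368.45
Electric: 75,900,000 BTU / 3412 = 22,250 kWh → × $0.307 = $6,829.22
Difference = |$2,368.45 − $6,829.22| = $4,460.77 ≈ $4461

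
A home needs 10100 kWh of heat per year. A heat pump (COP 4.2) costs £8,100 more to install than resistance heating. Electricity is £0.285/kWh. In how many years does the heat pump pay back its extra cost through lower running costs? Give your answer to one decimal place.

3.7 years

Resistance: 10100 kWh × £0.285 = £2,878.50/yr
Heat pump: 10100 / 4.2 = 2405 kWh in → × £0.285 = £685.36/yr
Annual savings = £2,193.14
Payback = £8,100 / £2,193.14 = 3.69 years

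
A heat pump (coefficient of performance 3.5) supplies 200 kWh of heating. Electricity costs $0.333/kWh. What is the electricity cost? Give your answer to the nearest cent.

$19.03

Electrical input = 200 kWh / 3.5 = 57.14 kWh
Cost = 57.14 × $0.333/kWh = $19.03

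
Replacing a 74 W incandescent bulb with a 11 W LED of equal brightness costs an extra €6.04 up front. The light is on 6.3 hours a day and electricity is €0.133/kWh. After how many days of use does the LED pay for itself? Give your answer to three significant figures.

Power saved = 74 − 11 = 63 W
Daily energy saved = 63 W × 6.3 h = 396.9 Wh = 0.3969 kWh
Daily savings = 0.3969 × €0.133 = €0.0528
Payback = €6.04 / €0.0528 per day = 114.4 days

114 days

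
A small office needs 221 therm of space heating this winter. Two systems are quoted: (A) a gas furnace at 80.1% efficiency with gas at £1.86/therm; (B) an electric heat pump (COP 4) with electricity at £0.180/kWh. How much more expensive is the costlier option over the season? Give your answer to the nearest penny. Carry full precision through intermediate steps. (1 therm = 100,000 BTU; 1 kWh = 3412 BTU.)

Heat load = 221 therm × 100,000 = 22,100,000 BTU
Gas: input = 22,100,000 / 0.801 = 27,590,512 BTU = 275.9 therm → 275.9 × £1.86 = £513.18
Heat pump: 22,100,000 BTU / 3412 = 6,477 kWh heat; / 4 = 1,619 kWh in → × £0.180 = £291.47
Difference = |£513.18 − £291.47| = £221.71

£221.71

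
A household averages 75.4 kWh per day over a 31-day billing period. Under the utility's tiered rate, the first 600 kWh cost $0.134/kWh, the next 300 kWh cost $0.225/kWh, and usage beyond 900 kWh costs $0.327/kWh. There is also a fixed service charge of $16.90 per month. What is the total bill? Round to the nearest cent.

$634.83

Usage = 75.4 kWh/day × 31 days = 2337.4 kWh
First 600 kWh × $0.134 = $80.40
Next 300 kWh × $0.225 = $67.50
Remaining 1437.4 kWh × $0.327 = $470.03
Energy charge = $617.93; + service $16.90 = $634.83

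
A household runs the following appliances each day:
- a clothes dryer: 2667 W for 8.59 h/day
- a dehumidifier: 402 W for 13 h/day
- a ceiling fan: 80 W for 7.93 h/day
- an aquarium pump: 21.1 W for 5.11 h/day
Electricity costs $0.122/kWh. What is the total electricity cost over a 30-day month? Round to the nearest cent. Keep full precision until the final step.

$105.69

clothes dryer: 2667 W × 8.59 h × 30 d = 687,286 Wh = 687.3 kWh
dehumidifier: 402 W × 13 h × 30 d = 156,780 Wh = 156.8 kWh
ceiling fan: 80 W × 7.93 h × 30 d = 19,032 Wh = 19.03 kWh
aquarium pump: 21.1 W × 5.11 h × 30 d = 3,235 Wh = 3.235 kWh
Total energy = 687.3 + 156.8 + 19.03 + 3.235 = 866.3 kWh
Cost = 866.3 kWh × $0.122 = $105.69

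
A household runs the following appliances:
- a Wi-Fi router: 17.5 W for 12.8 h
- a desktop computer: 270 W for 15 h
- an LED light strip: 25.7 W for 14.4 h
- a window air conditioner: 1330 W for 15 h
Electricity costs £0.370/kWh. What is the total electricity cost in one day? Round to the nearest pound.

Wi-Fi router: 17.5 W × 12.8 h = 224 Wh = 0.224 kWh
desktop computer: 270 W × 15 h = 4,050 Wh = 4.05 kWh
LED light strip: 25.7 W × 14.4 h = 370 Wh = 0.3701 kWh
window air conditioner: 1330 W × 15 h = 19,950 Wh = 19.95 kWh
Total energy = 0.224 + 4.05 + 0.3701 + 19.95 = 24.59 kWh
Cost = 24.59 kWh × £0.370 = £9.10 ≈ £9

£9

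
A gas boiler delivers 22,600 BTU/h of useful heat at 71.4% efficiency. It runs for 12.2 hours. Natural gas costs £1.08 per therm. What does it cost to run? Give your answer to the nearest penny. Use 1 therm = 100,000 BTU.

£4.17

Heat delivered = 22,600 BTU/h × 12.2 h = 275,720 BTU
Gas input = 275,720 / 0.714 = 386,162 BTU
= 386,162 / 100,000 = 3.862 therm
Cost = 3.862 × £1.08/therm = £4.17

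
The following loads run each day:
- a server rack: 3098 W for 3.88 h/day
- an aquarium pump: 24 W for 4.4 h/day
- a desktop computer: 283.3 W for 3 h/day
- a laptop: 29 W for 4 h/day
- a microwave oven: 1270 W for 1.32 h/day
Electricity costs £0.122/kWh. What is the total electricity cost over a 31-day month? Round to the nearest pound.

server rack: 3098 W × 3.88 h × 31 d = 372,627 Wh = 372.6 kWh
aquarium pump: 24 W × 4.4 h × 31 d = 3,274 Wh = 3.274 kWh
desktop computer: 283.3 W × 3 h × 31 d = 26,347 Wh = 26.35 kWh
laptop: 29 W × 4 h × 31 d = 3,596 Wh = 3.596 kWh
microwave oven: 1270 W × 1.32 h × 31 d = 51,968 Wh = 51.97 kWh
Total energy = 372.6 + 3.274 + 26.35 + 3.596 + 51.97 = 457.8 kWh
Cost = 457.8 kWh × £0.122 = £55.85 ≈ £56

£56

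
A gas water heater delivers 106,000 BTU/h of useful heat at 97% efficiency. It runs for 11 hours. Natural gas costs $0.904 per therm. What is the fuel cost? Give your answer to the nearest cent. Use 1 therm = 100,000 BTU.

$10.87

Heat delivered = 106,000 BTU/h × 11 h = 1,166,000 BTU
Gas input = 1,166,000 / 0.97 = 1,202,062 BTU
= 1,202,062 / 100,000 = 12.02 therm
Cost = 12.02 × $0.904/therm = $10.87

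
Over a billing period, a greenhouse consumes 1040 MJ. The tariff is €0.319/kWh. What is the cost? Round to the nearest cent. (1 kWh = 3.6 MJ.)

1040 MJ × (0.27778 kWh/MJ) = 288.9 kWh
Cost = 288.9 kWh × €0.319/kWh = €92.16

€92.16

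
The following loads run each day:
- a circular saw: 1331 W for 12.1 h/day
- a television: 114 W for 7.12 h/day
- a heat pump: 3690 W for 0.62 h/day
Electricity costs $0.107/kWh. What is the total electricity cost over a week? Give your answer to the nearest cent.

circular saw: 1331 W × 12.1 h × 7 d = 112,736 Wh = 112.7 kWh
television: 114 W × 7.12 h × 7 d = 5,682 Wh = 5.682 kWh
heat pump: 3690 W × 0.62 h × 7 d = 16,015 Wh = 16.01 kWh
Total energy = 112.7 + 5.682 + 16.01 = 134.4 kWh
Cost = 134.4 kWh × $0.107 = $14.38

$14.38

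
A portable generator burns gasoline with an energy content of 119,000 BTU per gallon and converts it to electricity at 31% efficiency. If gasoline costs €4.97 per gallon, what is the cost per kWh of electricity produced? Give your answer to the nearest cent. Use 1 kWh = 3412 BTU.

€0.46

Electrical output per gallon = 119,000 BTU × 0.31 / 3412 BTU/kWh = 10.81 kWh
Cost per kWh = €4.97 / 10.81 kWh = €0.460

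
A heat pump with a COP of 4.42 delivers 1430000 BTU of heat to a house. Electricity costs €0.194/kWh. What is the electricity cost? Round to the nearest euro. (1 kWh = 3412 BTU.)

Heat delivered = 1,430,000 BTU / 3412 = 419.1 kWh
Electrical input = 419.1 kWh / 4.42 = 94.82 kWh
Cost = 94.82 × €0.194/kWh = €18.40 ≈ €18

€18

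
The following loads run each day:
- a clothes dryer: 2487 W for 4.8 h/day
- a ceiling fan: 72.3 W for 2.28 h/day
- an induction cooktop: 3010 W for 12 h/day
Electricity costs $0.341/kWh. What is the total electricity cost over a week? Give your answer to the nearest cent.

$115.11

clothes dryer: 2487 W × 4.8 h × 7 d = 83,563 Wh = 83.56 kWh
ceiling fan: 72.3 W × 2.28 h × 7 d = 1,154 Wh = 1.154 kWh
induction cooktop: 3010 W × 12 h × 7 d = 252,840 Wh = 252.8 kWh
Total energy = 83.56 + 1.154 + 252.8 = 337.6 kWh
Cost = 337.6 kWh × $0.341 = $115.11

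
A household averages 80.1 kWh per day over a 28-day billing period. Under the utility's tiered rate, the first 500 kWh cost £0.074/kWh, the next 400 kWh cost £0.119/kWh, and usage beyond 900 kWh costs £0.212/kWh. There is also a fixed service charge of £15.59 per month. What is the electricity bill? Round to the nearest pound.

£385

Usage = 80.1 kWh/day × 28 days = 2242.8 kWh
First 500 kWh × £0.074 = £37.00
Next 400 kWh × £0.119 = £47.60
Remaining 1342.8 kWh × £0.212 = £284.67
Energy charge = £369.27; + service £15.59 = £384.86 ≈ £385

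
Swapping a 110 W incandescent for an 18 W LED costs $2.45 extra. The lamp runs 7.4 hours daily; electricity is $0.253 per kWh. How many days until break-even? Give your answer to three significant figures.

Power saved = 110 − 18 = 92 W
Daily energy saved = 92 W × 7.4 h = 680.8 Wh = 0.6808 kWh
Daily savings = 0.6808 × $0.253 = $0.1722
Payback = $2.45 / $0.1722 per day = 14.22 days

14.2 days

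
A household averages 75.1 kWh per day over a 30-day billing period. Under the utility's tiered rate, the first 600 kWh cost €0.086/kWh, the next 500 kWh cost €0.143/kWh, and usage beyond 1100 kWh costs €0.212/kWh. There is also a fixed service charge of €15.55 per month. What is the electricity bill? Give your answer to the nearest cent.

Usage = 75.1 kWh/day × 30 days = 2253 kWh
First 600 kWh × €0.086 = €51.60
Next 500 kWh × €0.143 = €71.50
Remaining 1153 kWh × €0.212 = €244.44
Energy charge = €367.54; + service €15.55 = €383.09

€383.09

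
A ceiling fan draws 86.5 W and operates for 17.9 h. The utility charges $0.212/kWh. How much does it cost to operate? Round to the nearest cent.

Energy = 86.5 W × 17.9 h = 1,548 Wh = 1.548 kWh
Cost = 1.548 kWh × $0.212/kWh = $0.33

$0.33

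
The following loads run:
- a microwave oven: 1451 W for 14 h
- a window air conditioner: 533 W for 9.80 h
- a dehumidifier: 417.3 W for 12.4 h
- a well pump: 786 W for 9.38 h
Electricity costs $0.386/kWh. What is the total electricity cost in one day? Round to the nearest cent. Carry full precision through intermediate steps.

microwave oven: 1451 W × 14 h = 20,314 Wh = 20.31 kWh
window air conditioner: 533 W × 9.80 h = 5,223 Wh = 5.223 kWh
dehumidifier: 417.3 W × 12.4 h = 5,175 Wh = 5.175 kWh
well pump: 786 W × 9.38 h = 7,373 Wh = 7.373 kWh
Total energy = 20.31 + 5.223 + 5.175 + 7.373 = 38.08 kWh
Cost = 38.08 kWh × $0.386 = $14.70

$14.70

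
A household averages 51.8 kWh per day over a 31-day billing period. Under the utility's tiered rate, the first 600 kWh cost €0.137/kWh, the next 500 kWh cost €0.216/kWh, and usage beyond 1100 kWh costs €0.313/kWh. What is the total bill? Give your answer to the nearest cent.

Usage = 51.8 kWh/day × 31 days = 1605.8 kWh
First 600 kWh × €0.137 = €82.20
Next 500 kWh × €0.216 = €108.00
Remaining 505.8 kWh × €0.313 = €158.32
Total = €348.52

€348.52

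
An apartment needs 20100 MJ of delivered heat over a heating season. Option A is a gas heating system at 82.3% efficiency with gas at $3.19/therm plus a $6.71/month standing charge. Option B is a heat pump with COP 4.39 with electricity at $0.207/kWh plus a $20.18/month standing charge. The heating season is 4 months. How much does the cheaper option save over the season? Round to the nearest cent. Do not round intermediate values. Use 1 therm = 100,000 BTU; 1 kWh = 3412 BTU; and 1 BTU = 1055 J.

$421.30

Heat load = 20100 MJ = 20,100,000,000 J / 1055 = 19,052,133 BTU
Gas: input = 19,052,133 / 0.823 = 23,149,614 BTU = 231.5 therm → 231.5 × $3.19 = $738.47; + 4 × $6.71 standing = $765.31
Heat pump: 19,052,133 BTU / 3412 = 5,584 kWh heat; / 4.39 = 1,272 kWh in → × $0.207 = $263.29; + 4 × $20.18 standing = $344.01
Difference = |$765.31 − $344.01| = $421.30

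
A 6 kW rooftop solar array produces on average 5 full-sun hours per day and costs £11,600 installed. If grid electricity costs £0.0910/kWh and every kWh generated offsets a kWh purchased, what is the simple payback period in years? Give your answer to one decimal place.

Daily generation = 6 kW × 5 h = 30 kWh
Annual generation = 30 × 365 = 10950 kWh
Annual savings = 10950 × £0.0910 = £996.45
Payback = £11,600 / £996.45 = 11.6 years

11.6 years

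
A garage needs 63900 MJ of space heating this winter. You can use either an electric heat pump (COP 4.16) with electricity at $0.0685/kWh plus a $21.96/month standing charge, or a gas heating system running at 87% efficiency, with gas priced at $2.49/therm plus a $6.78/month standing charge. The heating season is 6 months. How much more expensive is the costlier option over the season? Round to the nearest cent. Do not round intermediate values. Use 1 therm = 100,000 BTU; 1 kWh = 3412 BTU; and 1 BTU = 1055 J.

$1350.13

Heat load = 63900 MJ = 63,900,000,000 J / 1055 = 60,568,720 BTU
Gas: input = 60,568,720 / 0.87 = 69,619,219 BTU = 696.2 therm → 696.2 × $2.49 = $1,733.52; + 6 × $6.78 standing = $1,774.20
Heat pump: 60,568,720 BTU / 3412 = 17,750 kWh heat; / 4.16 = 4,267 kWh in → × $0.0685 = $292.31; + 6 × $21.96 standing = $424.07
Difference = |$1,774.20 − $424.07| = $1,350.13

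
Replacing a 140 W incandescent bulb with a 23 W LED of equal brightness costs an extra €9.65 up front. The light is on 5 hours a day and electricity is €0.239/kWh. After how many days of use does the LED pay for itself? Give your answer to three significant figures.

Power saved = 140 − 23 = 117 W
Daily energy saved = 117 W × 5 h = 585 Wh = 0.585 kWh
Daily savings = 0.585 × €0.239 = €0.1398
Payback = €9.65 / €0.1398 per day = 69.02 days

69 days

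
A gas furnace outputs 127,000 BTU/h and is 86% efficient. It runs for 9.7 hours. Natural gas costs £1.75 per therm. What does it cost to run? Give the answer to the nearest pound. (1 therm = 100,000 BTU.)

Heat delivered = 127,000 BTU/h × 9.7 h = 1,231,900 BTU
Gas input = 1,231,900 / 0.86 = 1,432,442 BTU
= 1,432,442 / 100,000 = 14.32 therm
Cost = 14.32 × £1.75/therm = £25.07 ≈ £25

£25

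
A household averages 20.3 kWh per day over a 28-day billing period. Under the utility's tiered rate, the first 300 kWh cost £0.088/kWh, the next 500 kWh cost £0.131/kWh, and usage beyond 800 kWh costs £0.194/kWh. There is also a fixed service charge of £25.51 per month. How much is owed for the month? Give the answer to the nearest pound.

£87

Usage = 20.3 kWh/day × 28 days = 568.4 kWh
First 300 kWh × £0.088 = £26.40
Next 268.4 kWh × £0.131 = £35.16
Remaining tier: 0 kWh (not reached)
Energy charge = £61.56; + service £25.51 = £87.07 ≈ £87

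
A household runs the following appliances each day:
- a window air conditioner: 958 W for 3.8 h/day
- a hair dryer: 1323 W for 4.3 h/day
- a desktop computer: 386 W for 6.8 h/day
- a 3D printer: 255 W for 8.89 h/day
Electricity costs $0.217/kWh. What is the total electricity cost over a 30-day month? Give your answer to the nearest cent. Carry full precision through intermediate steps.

$92.58

window air conditioner: 958 W × 3.8 h × 30 d = 109,212 Wh = 109.2 kWh
hair dryer: 1323 W × 4.3 h × 30 d = 170,667 Wh = 170.7 kWh
desktop computer: 386 W × 6.8 h × 30 d = 78,744 Wh = 78.74 kWh
3D printer: 255 W × 8.89 h × 30 d = 68,009 Wh = 68.01 kWh
Total energy = 109.2 + 170.7 + 78.74 + 68.01 = 426.6 kWh
Cost = 426.6 kWh × $0.217 = $92.58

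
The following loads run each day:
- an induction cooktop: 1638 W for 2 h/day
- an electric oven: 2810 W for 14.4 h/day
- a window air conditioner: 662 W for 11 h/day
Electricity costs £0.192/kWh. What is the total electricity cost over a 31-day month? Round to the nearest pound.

induction cooktop: 1638 W × 2 h × 31 d = 101,556 Wh = 101.6 kWh
electric oven: 2810 W × 14.4 h × 31 d = 1,254,384 Wh = 1,254 kWh
window air conditioner: 662 W × 11 h × 31 d = 225,742 Wh = 225.7 kWh
Total energy = 101.6 + 1,254 + 225.7 = 1,582 kWh
Cost = 1,582 kWh × £0.192 = £303.68 ≈ £304

£304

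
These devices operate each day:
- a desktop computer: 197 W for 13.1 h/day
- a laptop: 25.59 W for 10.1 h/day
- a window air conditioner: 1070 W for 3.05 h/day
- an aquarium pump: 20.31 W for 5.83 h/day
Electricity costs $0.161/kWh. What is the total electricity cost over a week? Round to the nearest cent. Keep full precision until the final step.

desktop computer: 197 W × 13.1 h × 7 d = 18,065 Wh = 18.06 kWh
laptop: 25.59 W × 10.1 h × 7 d = 1,809 Wh = 1.809 kWh
window air conditioner: 1070 W × 3.05 h × 7 d = 22,844 Wh = 22.84 kWh
aquarium pump: 20.31 W × 5.83 h × 7 d = 829 Wh = 0.8289 kWh
Total energy = 18.06 + 1.809 + 22.84 + 0.8289 = 43.55 kWh
Cost = 43.55 kWh × $0.161 = $7.01

$7.01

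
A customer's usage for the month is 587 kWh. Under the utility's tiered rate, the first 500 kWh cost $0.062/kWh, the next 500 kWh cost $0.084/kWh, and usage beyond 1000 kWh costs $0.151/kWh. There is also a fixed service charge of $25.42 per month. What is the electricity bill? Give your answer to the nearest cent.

$63.73

First 500 kWh × $0.062 = $31.00
Next 87 kWh × $0.084 = $7.31
Remaining tier: 0 kWh (not reached)
Energy charge = $38.31; + service $25.42 = $63.73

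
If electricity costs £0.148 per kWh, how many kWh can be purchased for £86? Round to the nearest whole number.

£86 / £0.148 per kWh = 581.1 kWh

581 kWh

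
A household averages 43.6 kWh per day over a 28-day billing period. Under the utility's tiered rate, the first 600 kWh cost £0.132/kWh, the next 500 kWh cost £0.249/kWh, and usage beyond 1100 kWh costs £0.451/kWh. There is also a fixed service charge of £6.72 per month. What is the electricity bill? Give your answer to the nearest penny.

£264.90

Usage = 43.6 kWh/day × 28 days = 1220.8 kWh
First 600 kWh × £0.132 = £79.20
Next 500 kWh × £0.249 = £124.50
Remaining 120.8 kWh × £0.451 = £54.48
Energy charge = £258.18; + service £6.72 = £264.90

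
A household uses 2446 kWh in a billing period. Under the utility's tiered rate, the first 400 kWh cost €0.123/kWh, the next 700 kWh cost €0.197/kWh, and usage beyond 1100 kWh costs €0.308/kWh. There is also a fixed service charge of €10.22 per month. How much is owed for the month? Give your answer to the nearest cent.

€611.89

First 400 kWh × €0.123 = €49.20
Next 700 kWh × €0.197 = €137.90
Remaining 1346 kWh × €0.308 = €414.57
Energy charge = €601.67; + service €10.22 = €611.89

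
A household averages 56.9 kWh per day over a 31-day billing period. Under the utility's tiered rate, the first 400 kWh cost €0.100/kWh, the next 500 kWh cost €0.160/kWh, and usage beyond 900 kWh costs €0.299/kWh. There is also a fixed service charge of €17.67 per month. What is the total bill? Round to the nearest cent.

€395.98

Usage = 56.9 kWh/day × 31 days = 1763.9 kWh
First 400 kWh × €0.100 = €40.00
Next 500 kWh × €0.160 = €80.00
Remaining 863.9 kWh × €0.299 = €258.31
Energy charge = €378.31; + service €17.67 = €395.98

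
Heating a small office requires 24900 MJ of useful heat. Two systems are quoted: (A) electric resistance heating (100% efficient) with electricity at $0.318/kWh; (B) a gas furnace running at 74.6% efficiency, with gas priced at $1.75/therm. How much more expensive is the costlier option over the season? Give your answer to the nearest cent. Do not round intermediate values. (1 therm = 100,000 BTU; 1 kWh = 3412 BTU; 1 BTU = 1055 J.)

$1646.04

Heat load = 24900 MJ = 24,900,000,000 J / 1055 = 23,601,896 BTU
Gas: input = 23,601,896 / 0.746 = 31,637,930 BTU = 316.4 therm → 316.4 × $1.75 = $553.66
Electric: 23,601,896 BTU / 3412 = 6,917 kWh → × $0.318 = $2,199.71
Difference = |$553.66 − $2,199.71| = $1,646.04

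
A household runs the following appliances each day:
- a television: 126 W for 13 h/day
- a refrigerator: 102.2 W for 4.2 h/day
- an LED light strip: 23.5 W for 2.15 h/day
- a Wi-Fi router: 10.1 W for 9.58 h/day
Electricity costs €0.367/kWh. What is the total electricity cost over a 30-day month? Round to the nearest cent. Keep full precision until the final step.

€24.38

television: 126 W × 13 h × 30 d = 49,140 Wh = 49.14 kWh
refrigerator: 102.2 W × 4.2 h × 30 d = 12,877 Wh = 12.88 kWh
LED light strip: 23.5 W × 2.15 h × 30 d = 1,516 Wh = 1.516 kWh
Wi-Fi router: 10.1 W × 9.58 h × 30 d = 2,903 Wh = 2.903 kWh
Total energy = 49.14 + 12.88 + 1.516 + 2.903 = 66.44 kWh
Cost = 66.44 kWh × €0.367 = €24.38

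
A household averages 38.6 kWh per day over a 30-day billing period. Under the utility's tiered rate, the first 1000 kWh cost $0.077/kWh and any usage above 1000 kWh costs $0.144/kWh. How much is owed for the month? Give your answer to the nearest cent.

Usage = 38.6 kWh/day × 30 days = 1158 kWh
First 1000 kWh × $0.077 = $77.00
Remaining 158 kWh × $0.144 = $22.75
Total = $99.75

$99.75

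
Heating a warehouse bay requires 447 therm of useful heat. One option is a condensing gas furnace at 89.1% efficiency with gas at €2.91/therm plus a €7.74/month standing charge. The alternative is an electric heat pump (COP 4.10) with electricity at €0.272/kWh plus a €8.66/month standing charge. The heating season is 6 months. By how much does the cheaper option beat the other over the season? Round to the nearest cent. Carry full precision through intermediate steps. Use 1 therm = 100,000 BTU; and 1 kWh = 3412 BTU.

Heat load = 447 therm × 100,000 = 44,700,000 BTU
Gas: input = 44,700,000 / 0.891 = 50,168,350 BTU = 501.7 therm → 501.7 × €2.91 = €1,459.90; + 6 × €7.74 standing = €1,506.34
Heat pump: 44,700,000 BTU / 3412 = 13,100 kWh heat; / 4.10 = 3,195 kWh in → × €0.272 = €869.13; + 6 × €8.66 standing = €921.09
Difference = |€1,506.34 − €921.09| = €585.25

€585.25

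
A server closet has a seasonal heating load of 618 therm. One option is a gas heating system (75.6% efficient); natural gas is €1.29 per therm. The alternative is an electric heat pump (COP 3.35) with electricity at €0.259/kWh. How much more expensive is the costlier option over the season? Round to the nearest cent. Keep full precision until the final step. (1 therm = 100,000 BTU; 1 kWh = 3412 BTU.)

Heat load = 618 therm × 100,000 = 61,800,000 BTU
Gas: input = 61,800,000 / 0.756 = 81,746,032 BTU = 817.5 therm → 817.5 × €1.29 = €1,054.52
Heat pump: 61,800,000 BTU / 3412 = 18,110 kWh heat; / 3.35 = 5,407 kWh in → × €0.259 = €1,400.34
Difference = |€1,054.52 − €1,400.34| = €345.82

€345.82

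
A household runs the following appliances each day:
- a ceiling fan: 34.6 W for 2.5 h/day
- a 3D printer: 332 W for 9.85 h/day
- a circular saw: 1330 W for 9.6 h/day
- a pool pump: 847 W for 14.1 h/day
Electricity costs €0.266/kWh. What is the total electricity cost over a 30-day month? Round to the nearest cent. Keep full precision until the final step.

€223.98

ceiling fan: 34.6 W × 2.5 h × 30 d = 2,595 Wh = 2.595 kWh
3D printer: 332 W × 9.85 h × 30 d = 98,106 Wh = 98.11 kWh
circular saw: 1330 W × 9.6 h × 30 d = 383,040 Wh = 383 kWh
pool pump: 847 W × 14.1 h × 30 d = 358,281 Wh = 358.3 kWh
Total energy = 2.595 + 98.11 + 383 + 358.3 = 842 kWh
Cost = 842 kWh × €0.266 = €223.98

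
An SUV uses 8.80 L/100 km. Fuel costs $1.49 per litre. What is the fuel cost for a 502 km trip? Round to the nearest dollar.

Fuel = 8.80 L/100 km × 502 km / 100 = 44.18 L
Cost = 44.18 L × $1.49/L = $65.82 ≈ $66

$66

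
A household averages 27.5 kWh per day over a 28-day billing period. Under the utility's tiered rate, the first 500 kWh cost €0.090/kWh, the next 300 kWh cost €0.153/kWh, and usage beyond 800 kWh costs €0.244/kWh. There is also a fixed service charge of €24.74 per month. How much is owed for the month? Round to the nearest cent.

Usage = 27.5 kWh/day × 28 days = 770 kWh
First 500 kWh × €0.090 = €45.00
Next 270 kWh × €0.153 = €41.31
Remaining tier: 0 kWh (not reached)
Energy charge = €86.31; + service €24.74 = €111.05

€111.05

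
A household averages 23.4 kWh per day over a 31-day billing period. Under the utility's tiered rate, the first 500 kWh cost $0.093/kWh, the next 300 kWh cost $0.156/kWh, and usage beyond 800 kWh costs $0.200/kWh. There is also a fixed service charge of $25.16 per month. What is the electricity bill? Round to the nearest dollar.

$107

Usage = 23.4 kWh/day × 31 days = 725.4 kWh
First 500 kWh × $0.093 = $46.50
Next 225.4 kWh × $0.156 = $35.16
Remaining tier: 0 kWh (not reached)
Energy charge = $81.66; + service $25.16 = $106.82 ≈ $107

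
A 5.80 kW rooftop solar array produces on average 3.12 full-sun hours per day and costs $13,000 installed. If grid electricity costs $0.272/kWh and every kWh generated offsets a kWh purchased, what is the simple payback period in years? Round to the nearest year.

7 years

Daily generation = 5.80 kW × 3.12 h = 18.1 kWh
Annual generation = 18.1 × 365 = 6605 kWh
Annual savings = 6605 × $0.272 = $1,796.57
Payback = $13,000 / $1,796.57 = 7.24 years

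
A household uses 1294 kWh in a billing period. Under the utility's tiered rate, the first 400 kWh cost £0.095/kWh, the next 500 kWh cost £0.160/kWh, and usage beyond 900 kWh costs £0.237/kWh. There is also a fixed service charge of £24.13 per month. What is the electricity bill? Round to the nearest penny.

£235.51

First 400 kWh × £0.095 = £38.00
Next 500 kWh × £0.160 = £80.00
Remaining 394 kWh × £0.237 = £93.38
Energy charge = £211.38; + service £24.13 = £235.51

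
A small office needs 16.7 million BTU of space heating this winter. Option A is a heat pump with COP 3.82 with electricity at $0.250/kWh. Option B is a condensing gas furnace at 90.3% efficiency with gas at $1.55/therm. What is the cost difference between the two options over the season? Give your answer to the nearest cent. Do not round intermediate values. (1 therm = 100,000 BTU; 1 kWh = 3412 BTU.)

Heat load = 16.7 × 10⁶ BTU = 16,700,000 BTU
Gas: input = 16,700,000 / 0.903 = 18,493,909 BTU = 184.9 therm → 184.9 × $1.55 = $286.66
Heat pump: 16,700,000 BTU / 3412 = 4,894 kWh heat; / 3.82 = 1,281 kWh in → × $0.250 = $320.32
Difference = |$286.66 − $320.32| = $33.66

$33.66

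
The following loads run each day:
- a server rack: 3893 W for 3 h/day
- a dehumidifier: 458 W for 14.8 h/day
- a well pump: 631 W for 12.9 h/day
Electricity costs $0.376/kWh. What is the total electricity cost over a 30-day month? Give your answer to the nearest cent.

server rack: 3893 W × 3 h × 30 d = 350,370 Wh = 350.4 kWh
dehumidifier: 458 W × 14.8 h × 30 d = 203,352 Wh = 203.4 kWh
well pump: 631 W × 12.9 h × 30 d = 244,197 Wh = 244.2 kWh
Total energy = 350.4 + 203.4 + 244.2 = 797.9 kWh
Cost = 797.9 kWh × $0.376 = $300.02

$300.02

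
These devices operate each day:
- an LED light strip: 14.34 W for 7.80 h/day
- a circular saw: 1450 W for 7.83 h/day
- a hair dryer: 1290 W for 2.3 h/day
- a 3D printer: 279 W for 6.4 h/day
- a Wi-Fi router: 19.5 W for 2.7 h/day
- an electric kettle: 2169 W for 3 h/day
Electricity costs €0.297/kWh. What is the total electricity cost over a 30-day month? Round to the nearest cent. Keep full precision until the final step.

LED light strip: 14.34 W × 7.80 h × 30 d = 3,356 Wh = 3.356 kWh
circular saw: 1450 W × 7.83 h × 30 d = 340,605 Wh = 340.6 kWh
hair dryer: 1290 W × 2.3 h × 30 d = 89,010 Wh = 89.01 kWh
3D printer: 279 W × 6.4 h × 30 d = 53,568 Wh = 53.57 kWh
Wi-Fi router: 19.5 W × 2.7 h × 30 d = 1,580 Wh = 1.58 kWh
electric kettle: 2169 W × 3 h × 30 d = 195,210 Wh = 195.2 kWh
Total energy = 3.356 + 340.6 + 89.01 + 53.57 + 1.58 + 195.2 = 683.3 kWh
Cost = 683.3 kWh × €0.297 = €202.95

€202.95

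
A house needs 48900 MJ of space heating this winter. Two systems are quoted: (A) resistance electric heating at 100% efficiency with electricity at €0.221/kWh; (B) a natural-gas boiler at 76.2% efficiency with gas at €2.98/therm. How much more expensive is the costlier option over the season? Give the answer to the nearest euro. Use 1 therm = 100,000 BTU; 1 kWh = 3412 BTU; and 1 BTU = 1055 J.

€1190

Heat load = 48900 MJ = 48,900,000,000 J / 1055 = 46,350,711 BTU
Gas: input = 46,350,711 / 0.762 = 60,827,705 BTU = 608.3 therm → 608.3 × €2.98 = €1,812.67
Electric: 46,350,711 BTU / 3412 = 13,580 kWh → × €0.221 = €3,002.20
Difference = |€1,812.67 − €3,002.20| = €1,189.53 ≈ €1190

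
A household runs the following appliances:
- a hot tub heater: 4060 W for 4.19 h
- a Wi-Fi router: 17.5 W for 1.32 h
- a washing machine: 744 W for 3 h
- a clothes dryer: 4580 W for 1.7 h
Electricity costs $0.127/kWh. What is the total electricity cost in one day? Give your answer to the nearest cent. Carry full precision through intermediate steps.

hot tub heater: 4060 W × 4.19 h = 17,011 Wh = 17.01 kWh
Wi-Fi router: 17.5 W × 1.32 h = 23 Wh = 0.0231 kWh
washing machine: 744 W × 3 h = 2,232 Wh = 2.232 kWh
clothes dryer: 4580 W × 1.7 h = 7,786 Wh = 7.786 kWh
Total energy = 17.01 + 0.0231 + 2.232 + 7.786 = 27.05 kWh
Cost = 27.05 kWh × $0.127 = $3.44

$3.44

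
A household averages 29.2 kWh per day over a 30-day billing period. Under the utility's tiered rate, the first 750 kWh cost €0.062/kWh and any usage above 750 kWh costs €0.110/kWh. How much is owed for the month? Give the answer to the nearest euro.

€60

Usage = 29.2 kWh/day × 30 days = 876 kWh
First 750 kWh × €0.062 = €46.50
Remaining 126 kWh × €0.110 = €13.86
Total = €60.36 ≈ €60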